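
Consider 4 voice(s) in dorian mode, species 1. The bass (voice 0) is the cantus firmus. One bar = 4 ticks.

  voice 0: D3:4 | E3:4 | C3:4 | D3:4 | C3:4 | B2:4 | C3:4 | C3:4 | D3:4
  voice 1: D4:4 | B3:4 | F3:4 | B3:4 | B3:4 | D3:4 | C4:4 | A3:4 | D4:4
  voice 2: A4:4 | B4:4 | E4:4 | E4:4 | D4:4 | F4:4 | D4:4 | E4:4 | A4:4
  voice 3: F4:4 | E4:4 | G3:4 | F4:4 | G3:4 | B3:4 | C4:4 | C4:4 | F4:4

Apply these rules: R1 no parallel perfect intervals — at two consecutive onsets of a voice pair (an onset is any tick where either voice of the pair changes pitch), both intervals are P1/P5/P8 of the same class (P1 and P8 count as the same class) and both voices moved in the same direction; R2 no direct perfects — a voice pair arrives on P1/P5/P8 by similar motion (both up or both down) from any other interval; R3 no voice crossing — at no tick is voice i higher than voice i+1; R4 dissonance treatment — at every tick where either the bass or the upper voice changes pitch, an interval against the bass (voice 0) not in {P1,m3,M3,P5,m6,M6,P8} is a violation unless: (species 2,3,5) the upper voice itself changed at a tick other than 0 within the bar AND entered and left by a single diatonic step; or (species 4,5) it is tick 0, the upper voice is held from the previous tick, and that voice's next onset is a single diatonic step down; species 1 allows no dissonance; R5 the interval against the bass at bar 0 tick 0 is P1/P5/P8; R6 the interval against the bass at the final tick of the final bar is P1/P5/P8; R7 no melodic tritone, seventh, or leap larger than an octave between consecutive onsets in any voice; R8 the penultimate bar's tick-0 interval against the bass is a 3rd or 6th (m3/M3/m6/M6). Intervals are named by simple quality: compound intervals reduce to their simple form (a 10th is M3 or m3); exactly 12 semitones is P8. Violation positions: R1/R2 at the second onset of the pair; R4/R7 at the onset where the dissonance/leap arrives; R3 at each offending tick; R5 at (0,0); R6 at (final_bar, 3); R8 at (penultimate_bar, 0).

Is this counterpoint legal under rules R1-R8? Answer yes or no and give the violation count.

No (56 violations)

bar 0: v0=D3 v1=D4 v2=A4 v3=F4 (m3)
bar 1: v0=E3 v1=B3 v2=B4 v3=E4 (P8)
bar 2: v0=C3 v1=F3 v2=E4 v3=G3 (P5)
bar 3: v0=D3 v1=B3 v2=E4 v3=F4 (m3)
bar 4: v0=C3 v1=B3 v2=D4 v3=G3 (P5)
bar 5: v0=B2 v1=D3 v2=F4 v3=B3 (P8)
bar 6: v0=C3 v1=C4 v2=D4 v3=C4 (P8)
bar 7: v0=C3 v1=A3 v2=E4 v3=C4 (P8)
bar 8: v0=D3 v1=D4 v2=A4 v3=F4 (m3)
  R3 @ bar0.0: A4 above F4
  R5 @ bar0.0: opens on m3
  R3 @ bar0.1: A4 above F4
  R3 @ bar0.2: A4 above F4
  R3 @ bar0.3: A4 above F4
  R1 @ bar1.0: D3/A4 P5 -> E3/B4 P5 similar
  R3 @ bar1.0: B4 above E4
  R3 @ bar1.1: B4 above E4
  R3 @ bar1.2: B4 above E4
  R3 @ bar1.3: B4 above E4
  R2 @ bar2.0: E3/E4 P8 -> C3/G3 P5 similar
  R3 @ bar2.0: E4 above G3
  R4 @ bar2.0: C3/F3 P4 untreated
  R7 @ bar2.0: B3->F3 leap 6st
  R3 @ bar2.1: E4 above G3
  R3 @ bar2.2: E4 above G3
  R3 @ bar2.3: E4 above G3
  R4 @ bar3.0: D3/E4 M2 untreated
  R7 @ bar3.0: F3->B3 leap 6st
  R7 @ bar3.0: G3->F4 leap 10st
  R2 @ bar4.0: D3/F4 m3 -> C3/G3 P5 similar
  R2 @ bar4.0: E4/F4 m2 -> D4/G3 P5 similar
  R3 @ bar4.0: D4 above G3
  R4 @ bar4.0: C3/B3 M7 untreated
  R4 @ bar4.0: C3/D4 M2 untreated
  R7 @ bar4.0: F4->G3 leap 10st
  R3 @ bar4.1: D4 above G3
  R3 @ bar4.2: D4 above G3
  R3 @ bar4.3: D4 above G3
  R3 @ bar5.0: F4 above B3
  R4 @ bar5.0: B2/F4 TT untreated
  R3 @ bar5.1: F4 above B3
  R3 @ bar5.2: F4 above B3
  R3 @ bar5.3: F4 above B3
  R1 @ bar6.0: B2/B3 P8 -> C3/C4 P8 similar
  R2 @ bar6.0: B2/D3 m3 -> C3/C4 P8 similar
  R2 @ bar6.0: D3/B3 M6 -> C4/C4 P1 similar
  R3 @ bar6.0: D4 above C4
  R4 @ bar6.0: C3/D4 M2 untreated
  R7 @ bar6.0: D3->C4 leap 10st
  R3 @ bar6.1: D4 above C4
  R3 @ bar6.2: D4 above C4
  R3 @ bar6.3: D4 above C4
  R3 @ bar7.0: E4 above C4
  R8 @ bar7.0: penult P8 not 3rd/6th
  R3 @ bar7.1: E4 above C4
  R3 @ bar7.2: E4 above C4
  R3 @ bar7.3: E4 above C4
  R1 @ bar8.0: A3/E4 P5 -> D4/A4 P5 similar
  R2 @ bar8.0: C3/A3 M6 -> D3/D4 P8 similar
  R2 @ bar8.0: C3/E4 M3 -> D3/A4 P5 similar
  R3 @ bar8.0: A4 above F4
  R3 @ bar8.1: A4 above F4
  R3 @ bar8.2: A4 above F4
  R3 @ bar8.3: A4 above F4
  R6 @ bar8.3: closes on m3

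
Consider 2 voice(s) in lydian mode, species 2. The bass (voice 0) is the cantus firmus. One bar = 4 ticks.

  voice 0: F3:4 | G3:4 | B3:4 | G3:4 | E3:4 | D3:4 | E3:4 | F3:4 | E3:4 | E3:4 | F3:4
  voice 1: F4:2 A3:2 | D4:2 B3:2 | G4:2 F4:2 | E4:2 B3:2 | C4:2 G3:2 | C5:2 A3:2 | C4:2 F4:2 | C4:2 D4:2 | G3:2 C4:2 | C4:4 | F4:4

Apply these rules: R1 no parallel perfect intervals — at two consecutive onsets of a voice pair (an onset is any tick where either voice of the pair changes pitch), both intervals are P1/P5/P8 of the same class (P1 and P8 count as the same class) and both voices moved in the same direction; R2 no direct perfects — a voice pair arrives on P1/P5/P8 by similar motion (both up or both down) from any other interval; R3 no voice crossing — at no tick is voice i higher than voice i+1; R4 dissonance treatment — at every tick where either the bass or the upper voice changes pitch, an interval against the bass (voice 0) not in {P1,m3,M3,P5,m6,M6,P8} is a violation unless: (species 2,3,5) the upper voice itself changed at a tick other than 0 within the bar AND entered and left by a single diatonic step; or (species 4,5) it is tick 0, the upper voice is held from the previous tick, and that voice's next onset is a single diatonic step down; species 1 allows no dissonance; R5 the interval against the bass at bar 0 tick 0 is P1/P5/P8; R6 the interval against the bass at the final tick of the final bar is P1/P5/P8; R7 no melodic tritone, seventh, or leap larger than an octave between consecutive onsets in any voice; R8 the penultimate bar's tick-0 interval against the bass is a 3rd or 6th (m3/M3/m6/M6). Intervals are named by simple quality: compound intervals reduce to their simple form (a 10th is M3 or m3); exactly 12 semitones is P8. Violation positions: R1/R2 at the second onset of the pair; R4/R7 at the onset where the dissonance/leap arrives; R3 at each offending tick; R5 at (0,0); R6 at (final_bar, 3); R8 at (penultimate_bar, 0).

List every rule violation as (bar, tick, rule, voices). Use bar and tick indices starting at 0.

bar 0: v0=F3 v1=F4 downbeat P8
bar 1: v0=G3 v1=D4 downbeat P5
bar 2: v0=B3 v1=G4 downbeat m6
bar 3: v0=G3 v1=E4 downbeat M6
bar 4: v0=E3 v1=C4 downbeat m6
bar 5: v0=D3 v1=C5 downbeat m7
bar 6: v0=E3 v1=C4 downbeat m6
bar 7: v0=F3 v1=C4 downbeat P5
bar 8: v0=E3 v1=G3 downbeat m3
bar 9: v0=E3 v1=C4 downbeat m6
bar 10: v0=F3 v1=F4 downbeat P8
  -> R2 @ bar 1 tick 0 v(0, 1): F3/A3 M3 -> G3/D4 P5 similar
  -> R4 @ bar 5 tick 0 v(0, 1): D3/C5 m7 untreated
  -> R7 @ bar 5 tick 0 v(1,): G3->C5 leap 17st
  -> R7 @ bar 5 tick 2 v(1,): C5->A3 leap 15st
  -> R4 @ bar 6 tick 2 v(0, 1): E3/F4 m2 untreated
  -> R2 @ bar 10 tick 0 v(0, 1): E3/C4 m6 -> F3/F4 P8 similar

(1, 0, R2, (0, 1))
(5, 0, R4, (0, 1))
(5, 0, R7, (1,))
(5, 2, R7, (1,))
(6, 2, R4, (0, 1))
(10, 0, R2, (0, 1))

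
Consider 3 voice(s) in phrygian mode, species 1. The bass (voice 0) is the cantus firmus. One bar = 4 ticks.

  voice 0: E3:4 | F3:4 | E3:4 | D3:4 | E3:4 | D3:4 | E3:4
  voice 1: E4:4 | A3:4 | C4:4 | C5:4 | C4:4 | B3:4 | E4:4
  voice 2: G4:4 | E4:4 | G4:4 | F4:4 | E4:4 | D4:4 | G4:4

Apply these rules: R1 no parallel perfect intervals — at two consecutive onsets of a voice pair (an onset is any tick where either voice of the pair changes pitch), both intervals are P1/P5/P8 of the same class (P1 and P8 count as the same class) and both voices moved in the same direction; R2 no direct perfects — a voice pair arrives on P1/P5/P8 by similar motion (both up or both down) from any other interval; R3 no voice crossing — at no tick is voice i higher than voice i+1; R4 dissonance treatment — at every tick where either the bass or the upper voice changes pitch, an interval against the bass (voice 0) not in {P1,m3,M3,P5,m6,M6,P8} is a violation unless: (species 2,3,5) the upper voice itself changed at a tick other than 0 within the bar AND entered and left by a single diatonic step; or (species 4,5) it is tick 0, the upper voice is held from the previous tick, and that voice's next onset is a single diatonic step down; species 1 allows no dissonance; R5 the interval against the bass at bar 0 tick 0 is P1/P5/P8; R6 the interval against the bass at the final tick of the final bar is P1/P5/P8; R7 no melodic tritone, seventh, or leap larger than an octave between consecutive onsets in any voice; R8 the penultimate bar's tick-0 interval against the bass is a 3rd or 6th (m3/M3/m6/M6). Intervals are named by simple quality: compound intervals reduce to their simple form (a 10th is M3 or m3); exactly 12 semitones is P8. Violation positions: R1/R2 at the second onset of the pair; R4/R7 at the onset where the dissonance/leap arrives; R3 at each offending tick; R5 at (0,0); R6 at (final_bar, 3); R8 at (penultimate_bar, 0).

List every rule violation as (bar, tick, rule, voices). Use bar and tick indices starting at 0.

(0, 0, R5, (0, 2))
(1, 0, R2, (1, 2))
(1, 0, R4, (0, 2))
(2, 0, R1, (1, 2))
(3, 0, R3, (1, 2))
(3, 0, R4, (0, 1))
(3, 1, R3, (1, 2))
(3, 2, R3, (1, 2))
(3, 3, R3, (1, 2))
(5, 0, R1, (0, 2))
(5, 0, R8, (0, 2))
(6, 0, R2, (0, 1))
(6, 3, R6, (0, 2))

bar 0: v0=E3 v1=E4 v2=G4 downbeat m3
bar 1: v0=F3 v1=A3 v2=E4 downbeat M7
bar 2: v0=E3 v1=C4 v2=G4 downbeat m3
bar 3: v0=D3 v1=C5 v2=F4 downbeat m3
bar 4: v0=E3 v1=C4 v2=E4 downbeat P8
bar 5: v0=D3 v1=B3 v2=D4 downbeat P8
bar 6: v0=E3 v1=E4 v2=G4 downbeat m3
  -> R5 @ bar 0 tick 0 v(0, 2): opens on m3
  -> R2 @ bar 1 tick 0 v(1, 2): E4/G4 m3 -> A3/E4 P5 similar
  -> R4 @ bar 1 tick 0 v(0, 2): F3/E4 M7 untreated
  -> R1 @ bar 2 tick 0 v(1, 2): A3/E4 P5 -> C4/G4 P5 similar
  -> R3 @ bar 3 tick 0 v(1, 2): C5 above F4
  -> R4 @ bar 3 tick 0 v(0, 1): D3/C5 m7 untreated
  -> R3 @ bar 3 tick 1 v(1, 2): C5 above F4
  -> R3 @ bar 3 tick 2 v(1, 2): C5 above F4
  -> R3 @ bar 3 tick 3 v(1, 2): C5 above F4
  -> R1 @ bar 5 tick 0 v(0, 2): E3/E4 P8 -> D3/D4 P8 similar
  -> R8 @ bar 5 tick 0 v(0, 2): penult P8 not 3rd/6th
  -> R2 @ bar 6 tick 0 v(0, 1): D3/B3 M6 -> E3/E4 P8 similar
  -> R6 @ bar 6 tick 3 v(0, 2): closes on m3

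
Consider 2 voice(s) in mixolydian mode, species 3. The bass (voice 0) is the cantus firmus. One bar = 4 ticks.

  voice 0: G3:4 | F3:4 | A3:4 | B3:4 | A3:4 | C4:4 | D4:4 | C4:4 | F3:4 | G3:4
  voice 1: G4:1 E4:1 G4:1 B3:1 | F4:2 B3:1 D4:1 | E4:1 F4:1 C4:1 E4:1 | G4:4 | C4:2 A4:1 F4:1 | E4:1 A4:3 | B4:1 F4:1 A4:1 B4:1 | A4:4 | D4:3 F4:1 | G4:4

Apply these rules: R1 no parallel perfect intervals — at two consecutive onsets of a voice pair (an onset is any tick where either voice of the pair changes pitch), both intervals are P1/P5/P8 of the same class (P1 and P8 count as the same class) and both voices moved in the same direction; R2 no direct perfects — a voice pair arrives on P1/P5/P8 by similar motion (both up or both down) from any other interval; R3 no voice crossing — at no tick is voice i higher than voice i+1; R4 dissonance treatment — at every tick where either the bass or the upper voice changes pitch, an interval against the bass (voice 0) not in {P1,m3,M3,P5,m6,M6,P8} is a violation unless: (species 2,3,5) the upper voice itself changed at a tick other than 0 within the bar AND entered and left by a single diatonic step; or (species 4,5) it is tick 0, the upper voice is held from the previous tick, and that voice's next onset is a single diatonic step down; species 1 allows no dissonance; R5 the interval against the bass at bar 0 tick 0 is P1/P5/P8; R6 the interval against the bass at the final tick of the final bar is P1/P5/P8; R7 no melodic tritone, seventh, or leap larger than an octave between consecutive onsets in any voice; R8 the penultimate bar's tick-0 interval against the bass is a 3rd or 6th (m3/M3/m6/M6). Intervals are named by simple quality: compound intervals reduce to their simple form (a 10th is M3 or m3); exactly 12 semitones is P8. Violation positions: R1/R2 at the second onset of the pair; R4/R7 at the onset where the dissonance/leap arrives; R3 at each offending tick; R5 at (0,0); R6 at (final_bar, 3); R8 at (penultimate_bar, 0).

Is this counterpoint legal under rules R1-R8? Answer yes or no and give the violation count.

No (6 violations)

bar 0: v0=G3 v1=G4 (P8)
bar 1: v0=F3 v1=F4 (P8)
bar 2: v0=A3 v1=E4 (P5)
bar 3: v0=B3 v1=G4 (m6)
bar 4: v0=A3 v1=C4 (m3)
bar 5: v0=C4 v1=E4 (M3)
bar 6: v0=D4 v1=B4 (M6)
bar 7: v0=C4 v1=A4 (M6)
bar 8: v0=F3 v1=D4 (M6)
bar 9: v0=G3 v1=G4 (P8)
  R7 @ bar1.0: B3->F4 leap 6st
  R4 @ bar1.2: F3/B3 TT untreated
  R7 @ bar1.2: F4->B3 leap 6st
  R2 @ bar2.0: F3/D4 M6 -> A3/E4 P5 similar
  R7 @ bar6.1: B4->F4 leap 6st
  R1 @ bar9.0: F3/F4 P8 -> G3/G4 P8 similar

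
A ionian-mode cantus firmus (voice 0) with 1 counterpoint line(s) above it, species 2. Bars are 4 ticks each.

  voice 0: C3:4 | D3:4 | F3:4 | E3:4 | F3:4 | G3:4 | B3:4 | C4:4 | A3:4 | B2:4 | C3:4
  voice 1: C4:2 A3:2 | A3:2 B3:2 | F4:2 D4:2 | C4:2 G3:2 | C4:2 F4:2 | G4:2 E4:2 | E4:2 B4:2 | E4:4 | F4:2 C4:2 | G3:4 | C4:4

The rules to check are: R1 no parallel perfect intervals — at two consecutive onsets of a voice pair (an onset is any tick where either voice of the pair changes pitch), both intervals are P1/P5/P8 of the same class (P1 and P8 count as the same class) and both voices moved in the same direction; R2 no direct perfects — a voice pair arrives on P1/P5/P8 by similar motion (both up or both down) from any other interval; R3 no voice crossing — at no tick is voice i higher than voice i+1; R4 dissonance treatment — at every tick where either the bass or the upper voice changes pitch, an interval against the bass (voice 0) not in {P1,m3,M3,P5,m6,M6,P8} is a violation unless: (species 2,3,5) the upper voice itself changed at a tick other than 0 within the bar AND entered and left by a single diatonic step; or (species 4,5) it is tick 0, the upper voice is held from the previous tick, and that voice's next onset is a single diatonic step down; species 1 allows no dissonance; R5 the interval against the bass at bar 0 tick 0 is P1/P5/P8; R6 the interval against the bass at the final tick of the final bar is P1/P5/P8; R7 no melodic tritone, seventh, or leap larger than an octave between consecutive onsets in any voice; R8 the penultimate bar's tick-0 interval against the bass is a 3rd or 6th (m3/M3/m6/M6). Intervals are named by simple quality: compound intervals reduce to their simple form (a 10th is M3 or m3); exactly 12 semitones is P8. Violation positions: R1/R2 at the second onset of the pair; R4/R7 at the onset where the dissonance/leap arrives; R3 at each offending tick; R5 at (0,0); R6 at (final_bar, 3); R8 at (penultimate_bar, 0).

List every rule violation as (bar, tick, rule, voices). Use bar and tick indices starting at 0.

(2, 0, R2, (0, 1))
(2, 0, R7, (1,))
(4, 0, R2, (0, 1))
(5, 0, R1, (0, 1))
(6, 0, R4, (0, 1))
(9, 0, R7, (0,))
(10, 0, R2, (0, 1))

bar 0: v0=C3 v1=C4 downbeat P8
bar 1: v0=D3 v1=A3 downbeat P5
bar 2: v0=F3 v1=F4 downbeat P8
bar 3: v0=E3 v1=C4 downbeat m6
bar 4: v0=F3 v1=C4 downbeat P5
bar 5: v0=G3 v1=G4 downbeat P8
bar 6: v0=B3 v1=E4 downbeat P4
bar 7: v0=C4 v1=E4 downbeat M3
bar 8: v0=A3 v1=F4 downbeat m6
bar 9: v0=B2 v1=G3 downbeat m6
bar 10: v0=C3 v1=C4 downbeat P8
  -> R2 @ bar 2 tick 0 v(0, 1): D3/B3 M6 -> F3/F4 P8 similar
  -> R7 @ bar 2 tick 0 v(1,): B3->F4 leap 6st
  -> R2 @ bar 4 tick 0 v(0, 1): E3/G3 m3 -> F3/C4 P5 similar
  -> R1 @ bar 5 tick 0 v(0, 1): F3/F4 P8 -> G3/G4 P8 similar
  -> R4 @ bar 6 tick 0 v(0, 1): B3/E4 P4 untreated
  -> R7 @ bar 9 tick 0 v(0,): A3->B2 leap 10st
  -> R2 @ bar 10 tick 0 v(0, 1): B2/G3 m6 -> C3/C4 P8 similar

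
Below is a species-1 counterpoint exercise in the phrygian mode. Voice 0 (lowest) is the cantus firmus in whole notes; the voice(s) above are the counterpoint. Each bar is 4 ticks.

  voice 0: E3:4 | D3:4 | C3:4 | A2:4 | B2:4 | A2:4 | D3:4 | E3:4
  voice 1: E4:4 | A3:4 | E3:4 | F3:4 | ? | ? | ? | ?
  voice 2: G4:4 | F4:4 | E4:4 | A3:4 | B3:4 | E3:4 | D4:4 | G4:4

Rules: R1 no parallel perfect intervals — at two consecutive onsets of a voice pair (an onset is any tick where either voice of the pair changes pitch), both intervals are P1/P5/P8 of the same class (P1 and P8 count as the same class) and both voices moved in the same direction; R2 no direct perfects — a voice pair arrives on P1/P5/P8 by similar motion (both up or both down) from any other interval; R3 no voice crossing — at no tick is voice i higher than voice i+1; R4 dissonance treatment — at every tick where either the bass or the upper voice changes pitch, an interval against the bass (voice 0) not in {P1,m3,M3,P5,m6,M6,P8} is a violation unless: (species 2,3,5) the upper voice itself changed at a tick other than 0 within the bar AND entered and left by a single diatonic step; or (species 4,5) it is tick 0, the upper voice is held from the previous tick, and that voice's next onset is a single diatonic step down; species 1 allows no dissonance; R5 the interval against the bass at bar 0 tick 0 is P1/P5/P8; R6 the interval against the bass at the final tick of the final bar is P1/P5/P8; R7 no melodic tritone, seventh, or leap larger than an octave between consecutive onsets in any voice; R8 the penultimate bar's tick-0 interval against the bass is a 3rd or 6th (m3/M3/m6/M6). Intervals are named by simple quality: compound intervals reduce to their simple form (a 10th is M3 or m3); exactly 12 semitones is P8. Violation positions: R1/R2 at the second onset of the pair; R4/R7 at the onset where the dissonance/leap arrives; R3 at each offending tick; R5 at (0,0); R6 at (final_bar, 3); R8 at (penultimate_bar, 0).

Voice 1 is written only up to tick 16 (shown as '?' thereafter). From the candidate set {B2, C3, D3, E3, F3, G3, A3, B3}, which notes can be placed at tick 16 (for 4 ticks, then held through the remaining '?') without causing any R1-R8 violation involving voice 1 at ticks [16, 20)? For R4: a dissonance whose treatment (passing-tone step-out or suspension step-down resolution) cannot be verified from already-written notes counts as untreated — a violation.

{D3, G3}

B2: violates R7
C3: violates R4
D3: legal
E3: violates R4
F3: violates R4
G3: legal
A3: violates R4
B3: violates R2,R7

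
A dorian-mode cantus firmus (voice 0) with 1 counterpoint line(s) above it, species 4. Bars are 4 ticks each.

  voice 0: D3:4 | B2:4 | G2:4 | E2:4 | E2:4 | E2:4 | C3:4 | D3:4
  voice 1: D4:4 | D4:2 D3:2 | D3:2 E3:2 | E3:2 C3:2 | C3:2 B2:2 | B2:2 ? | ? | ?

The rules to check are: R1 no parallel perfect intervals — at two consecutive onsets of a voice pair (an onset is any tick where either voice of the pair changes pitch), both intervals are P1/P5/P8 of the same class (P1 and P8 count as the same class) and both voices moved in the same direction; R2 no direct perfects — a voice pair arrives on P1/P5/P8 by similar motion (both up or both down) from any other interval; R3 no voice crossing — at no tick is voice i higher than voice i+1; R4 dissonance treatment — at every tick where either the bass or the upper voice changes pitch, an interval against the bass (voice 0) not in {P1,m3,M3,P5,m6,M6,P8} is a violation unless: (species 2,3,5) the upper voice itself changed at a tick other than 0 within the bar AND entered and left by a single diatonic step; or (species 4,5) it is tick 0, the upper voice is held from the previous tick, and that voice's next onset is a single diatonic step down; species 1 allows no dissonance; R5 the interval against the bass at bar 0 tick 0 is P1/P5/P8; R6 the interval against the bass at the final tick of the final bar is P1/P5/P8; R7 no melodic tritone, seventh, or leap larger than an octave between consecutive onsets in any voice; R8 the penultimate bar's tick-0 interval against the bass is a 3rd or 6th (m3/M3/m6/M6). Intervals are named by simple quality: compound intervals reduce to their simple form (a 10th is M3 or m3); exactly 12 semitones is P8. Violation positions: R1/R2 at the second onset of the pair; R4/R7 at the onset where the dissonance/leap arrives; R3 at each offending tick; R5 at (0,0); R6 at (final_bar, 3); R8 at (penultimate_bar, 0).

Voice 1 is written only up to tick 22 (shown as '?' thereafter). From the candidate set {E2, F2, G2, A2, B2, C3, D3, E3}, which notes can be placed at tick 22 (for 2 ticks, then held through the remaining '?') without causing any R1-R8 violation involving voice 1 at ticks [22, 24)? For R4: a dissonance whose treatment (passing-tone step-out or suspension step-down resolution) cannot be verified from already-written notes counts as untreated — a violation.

{B2, C3, E2, E3, G2}

E2: legal
F2: violates R4,R7
G2: legal
A2: violates R4
B2: legal
C3: legal
D3: violates R4
E3: legal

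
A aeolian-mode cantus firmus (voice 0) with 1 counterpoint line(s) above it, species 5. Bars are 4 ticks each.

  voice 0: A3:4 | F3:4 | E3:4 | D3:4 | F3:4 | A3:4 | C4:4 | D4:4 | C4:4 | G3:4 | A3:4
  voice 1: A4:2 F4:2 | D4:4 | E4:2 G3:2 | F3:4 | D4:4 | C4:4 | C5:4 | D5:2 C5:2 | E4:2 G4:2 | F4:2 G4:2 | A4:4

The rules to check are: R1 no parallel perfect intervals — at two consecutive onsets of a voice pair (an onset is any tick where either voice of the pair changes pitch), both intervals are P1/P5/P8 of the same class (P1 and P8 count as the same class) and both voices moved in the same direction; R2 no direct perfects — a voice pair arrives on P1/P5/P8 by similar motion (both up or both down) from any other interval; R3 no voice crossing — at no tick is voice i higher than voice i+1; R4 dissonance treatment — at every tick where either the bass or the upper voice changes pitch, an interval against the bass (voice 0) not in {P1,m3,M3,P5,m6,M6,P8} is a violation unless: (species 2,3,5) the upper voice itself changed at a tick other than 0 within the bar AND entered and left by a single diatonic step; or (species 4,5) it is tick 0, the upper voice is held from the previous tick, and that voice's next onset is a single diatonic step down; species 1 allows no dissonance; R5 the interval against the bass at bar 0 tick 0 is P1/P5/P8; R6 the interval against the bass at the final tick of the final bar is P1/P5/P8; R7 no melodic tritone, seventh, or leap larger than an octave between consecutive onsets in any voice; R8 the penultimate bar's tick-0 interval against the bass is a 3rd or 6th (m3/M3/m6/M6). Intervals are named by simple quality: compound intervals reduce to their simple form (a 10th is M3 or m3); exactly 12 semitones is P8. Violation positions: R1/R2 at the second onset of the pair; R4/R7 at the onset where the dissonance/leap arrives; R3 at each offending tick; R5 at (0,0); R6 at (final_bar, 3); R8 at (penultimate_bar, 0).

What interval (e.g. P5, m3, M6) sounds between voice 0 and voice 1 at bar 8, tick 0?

voice 0=C4 voice 1=E4 -> M3

M3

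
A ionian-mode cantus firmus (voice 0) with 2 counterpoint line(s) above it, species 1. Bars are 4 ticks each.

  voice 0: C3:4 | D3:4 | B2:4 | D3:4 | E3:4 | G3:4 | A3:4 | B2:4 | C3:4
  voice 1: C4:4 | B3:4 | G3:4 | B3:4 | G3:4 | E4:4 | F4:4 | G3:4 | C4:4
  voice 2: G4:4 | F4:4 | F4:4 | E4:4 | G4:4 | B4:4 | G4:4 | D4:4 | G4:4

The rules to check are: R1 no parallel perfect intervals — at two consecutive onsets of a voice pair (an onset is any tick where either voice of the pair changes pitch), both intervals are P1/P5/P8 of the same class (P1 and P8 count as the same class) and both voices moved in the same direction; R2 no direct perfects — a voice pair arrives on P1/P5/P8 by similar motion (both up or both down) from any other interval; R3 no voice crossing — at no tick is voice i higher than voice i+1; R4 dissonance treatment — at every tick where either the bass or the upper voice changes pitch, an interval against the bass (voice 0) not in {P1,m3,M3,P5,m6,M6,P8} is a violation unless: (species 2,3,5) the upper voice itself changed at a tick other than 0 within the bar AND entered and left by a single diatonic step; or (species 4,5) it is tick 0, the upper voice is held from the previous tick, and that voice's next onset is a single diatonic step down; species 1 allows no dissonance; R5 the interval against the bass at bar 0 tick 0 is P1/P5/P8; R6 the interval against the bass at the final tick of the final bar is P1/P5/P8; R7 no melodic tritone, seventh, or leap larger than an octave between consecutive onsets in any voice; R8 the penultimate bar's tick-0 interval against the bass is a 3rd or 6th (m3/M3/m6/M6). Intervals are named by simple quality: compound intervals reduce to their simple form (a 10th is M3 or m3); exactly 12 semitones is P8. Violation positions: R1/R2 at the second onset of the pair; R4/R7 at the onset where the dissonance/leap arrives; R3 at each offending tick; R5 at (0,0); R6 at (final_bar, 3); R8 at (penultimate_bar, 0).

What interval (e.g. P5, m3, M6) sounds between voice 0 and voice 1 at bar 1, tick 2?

voice 0=D3 voice 1=B3 -> M6

M6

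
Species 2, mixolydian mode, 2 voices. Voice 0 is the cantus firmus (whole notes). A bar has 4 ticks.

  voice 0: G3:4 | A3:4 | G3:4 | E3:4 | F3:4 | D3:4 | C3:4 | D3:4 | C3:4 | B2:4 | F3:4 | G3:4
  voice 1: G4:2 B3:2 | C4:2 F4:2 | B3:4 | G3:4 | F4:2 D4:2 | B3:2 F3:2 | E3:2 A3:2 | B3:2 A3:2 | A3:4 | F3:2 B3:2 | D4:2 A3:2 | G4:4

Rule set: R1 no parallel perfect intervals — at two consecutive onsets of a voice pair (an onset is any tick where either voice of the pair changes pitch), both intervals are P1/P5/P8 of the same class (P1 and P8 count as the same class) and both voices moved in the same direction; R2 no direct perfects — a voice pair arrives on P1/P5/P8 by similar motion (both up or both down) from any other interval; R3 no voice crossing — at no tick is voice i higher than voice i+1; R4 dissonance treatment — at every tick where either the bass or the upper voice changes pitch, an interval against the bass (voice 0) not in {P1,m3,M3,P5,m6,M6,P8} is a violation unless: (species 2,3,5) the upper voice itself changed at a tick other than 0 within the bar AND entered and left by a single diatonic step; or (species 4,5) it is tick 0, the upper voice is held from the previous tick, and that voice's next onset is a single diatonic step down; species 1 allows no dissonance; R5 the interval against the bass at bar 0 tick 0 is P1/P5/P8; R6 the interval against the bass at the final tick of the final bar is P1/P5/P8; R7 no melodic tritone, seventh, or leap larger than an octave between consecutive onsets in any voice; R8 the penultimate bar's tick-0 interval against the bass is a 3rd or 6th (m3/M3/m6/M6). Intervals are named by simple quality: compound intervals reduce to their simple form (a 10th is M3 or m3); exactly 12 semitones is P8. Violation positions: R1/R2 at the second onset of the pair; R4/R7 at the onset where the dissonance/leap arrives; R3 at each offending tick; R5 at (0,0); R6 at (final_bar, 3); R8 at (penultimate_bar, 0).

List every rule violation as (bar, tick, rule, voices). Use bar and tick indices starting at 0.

(2, 0, R7, (1,))
(4, 0, R2, (0, 1))
(4, 0, R7, (1,))
(5, 2, R7, (1,))
(9, 0, R4, (0, 1))
(9, 2, R7, (1,))
(10, 0, R7, (0,))
(11, 0, R2, (0, 1))
(11, 0, R7, (1,))

bar 0: v0=G3 v1=G4 downbeat P8
bar 1: v0=A3 v1=C4 downbeat m3
bar 2: v0=G3 v1=B3 downbeat M3
bar 3: v0=E3 v1=G3 downbeat m3
bar 4: v0=F3 v1=F4 downbeat P8
bar 5: v0=D3 v1=B3 downbeat M6
bar 6: v0=C3 v1=E3 downbeat M3
bar 7: v0=D3 v1=B3 downbeat M6
bar 8: v0=C3 v1=A3 downbeat M6
bar 9: v0=B2 v1=F3 downbeat TT
bar 10: v0=F3 v1=D4 downbeat M6
bar 11: v0=G3 v1=G4 downbeat P8
  -> R7 @ bar 2 tick 0 v(1,): F4->B3 leap 6st
  -> R2 @ bar 4 tick 0 v(0, 1): E3/G3 m3 -> F3/F4 P8 similar
  -> R7 @ bar 4 tick 0 v(1,): G3->F4 leap 10st
  -> R7 @ bar 5 tick 2 v(1,): B3->F3 leap 6st
  -> R4 @ bar 9 tick 0 v(0, 1): B2/F3 TT untreated
  -> R7 @ bar 9 tick 2 v(1,): F3->B3 leap 6st
  -> R7 @ bar 10 tick 0 v(0,): B2->F3 leap 6st
  -> R2 @ bar 11 tick 0 v(0, 1): F3/A3 M3 -> G3/G4 P8 similar
  -> R7 @ bar 11 tick 0 v(1,): A3->G4 leap 10st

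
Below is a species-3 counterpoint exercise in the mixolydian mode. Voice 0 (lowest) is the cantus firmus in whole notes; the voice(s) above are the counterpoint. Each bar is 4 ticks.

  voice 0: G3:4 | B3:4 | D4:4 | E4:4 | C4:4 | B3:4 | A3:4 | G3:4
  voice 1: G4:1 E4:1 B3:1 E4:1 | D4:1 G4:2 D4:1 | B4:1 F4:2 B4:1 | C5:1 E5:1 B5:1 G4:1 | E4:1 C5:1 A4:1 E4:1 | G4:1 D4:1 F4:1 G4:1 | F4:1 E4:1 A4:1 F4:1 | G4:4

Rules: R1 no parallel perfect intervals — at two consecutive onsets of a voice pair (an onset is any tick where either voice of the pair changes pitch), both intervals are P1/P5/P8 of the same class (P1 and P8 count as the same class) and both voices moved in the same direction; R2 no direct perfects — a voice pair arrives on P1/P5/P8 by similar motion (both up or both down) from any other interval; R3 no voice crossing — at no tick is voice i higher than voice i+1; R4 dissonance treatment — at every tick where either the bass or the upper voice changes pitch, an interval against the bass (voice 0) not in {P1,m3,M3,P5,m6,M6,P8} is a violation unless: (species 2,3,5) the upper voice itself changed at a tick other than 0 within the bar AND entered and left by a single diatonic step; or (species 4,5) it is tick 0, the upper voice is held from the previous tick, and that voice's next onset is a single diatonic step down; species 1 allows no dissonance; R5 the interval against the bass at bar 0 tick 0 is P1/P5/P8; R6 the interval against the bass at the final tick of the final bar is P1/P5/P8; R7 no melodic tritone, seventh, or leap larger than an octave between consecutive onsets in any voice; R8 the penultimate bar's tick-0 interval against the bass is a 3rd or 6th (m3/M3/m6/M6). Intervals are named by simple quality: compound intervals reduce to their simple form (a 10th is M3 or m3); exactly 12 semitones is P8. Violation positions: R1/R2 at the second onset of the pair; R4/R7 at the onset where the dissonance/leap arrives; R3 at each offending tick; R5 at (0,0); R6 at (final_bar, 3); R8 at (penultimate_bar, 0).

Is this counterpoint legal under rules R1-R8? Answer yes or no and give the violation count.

bar 0: v0=G3 v1=G4 (P8)
bar 1: v0=B3 v1=D4 (m3)
bar 2: v0=D4 v1=B4 (M6)
bar 3: v0=E4 v1=C5 (m6)
bar 4: v0=C4 v1=E4 (M3)
bar 5: v0=B3 v1=G4 (m6)
bar 6: v0=A3 v1=F4 (m6)
bar 7: v0=G3 v1=G4 (P8)
  R7 @ bar2.1: B4->F4 leap 6st
  R7 @ bar2.3: F4->B4 leap 6st
  R7 @ bar3.3: B5->G4 leap 16st
  R4 @ bar5.2: B3/F4 TT untreated

No (4 violations)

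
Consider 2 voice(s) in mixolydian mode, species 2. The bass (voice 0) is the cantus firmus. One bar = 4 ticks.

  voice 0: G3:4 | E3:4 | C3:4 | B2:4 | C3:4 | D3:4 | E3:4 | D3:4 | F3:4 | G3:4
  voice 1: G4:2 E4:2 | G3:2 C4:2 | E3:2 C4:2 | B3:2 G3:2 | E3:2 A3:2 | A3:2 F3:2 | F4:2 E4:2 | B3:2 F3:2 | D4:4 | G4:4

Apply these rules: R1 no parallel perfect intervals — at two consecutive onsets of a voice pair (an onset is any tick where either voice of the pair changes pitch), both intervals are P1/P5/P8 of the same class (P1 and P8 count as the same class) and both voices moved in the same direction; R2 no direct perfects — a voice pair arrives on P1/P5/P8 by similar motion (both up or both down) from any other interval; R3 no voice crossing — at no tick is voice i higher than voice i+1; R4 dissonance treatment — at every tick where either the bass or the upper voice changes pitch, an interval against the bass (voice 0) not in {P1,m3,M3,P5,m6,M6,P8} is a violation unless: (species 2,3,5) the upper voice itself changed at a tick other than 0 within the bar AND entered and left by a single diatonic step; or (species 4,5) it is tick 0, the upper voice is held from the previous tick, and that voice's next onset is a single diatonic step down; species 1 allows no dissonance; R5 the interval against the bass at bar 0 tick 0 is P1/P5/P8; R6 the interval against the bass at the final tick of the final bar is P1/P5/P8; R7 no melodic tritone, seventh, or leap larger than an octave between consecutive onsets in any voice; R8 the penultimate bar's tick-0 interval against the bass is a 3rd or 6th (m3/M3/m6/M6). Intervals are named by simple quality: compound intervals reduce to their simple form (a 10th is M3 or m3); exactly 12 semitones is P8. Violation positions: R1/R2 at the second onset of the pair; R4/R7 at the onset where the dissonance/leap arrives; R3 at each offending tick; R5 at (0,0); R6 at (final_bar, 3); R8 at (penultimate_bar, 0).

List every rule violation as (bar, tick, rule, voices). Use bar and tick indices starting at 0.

(3, 0, R1, (0, 1))
(6, 0, R4, (0, 1))
(7, 2, R7, (1,))
(9, 0, R2, (0, 1))

bar 0: v0=G3 v1=G4 downbeat P8
bar 1: v0=E3 v1=G3 downbeat m3
bar 2: v0=C3 v1=E3 downbeat M3
bar 3: v0=B2 v1=B3 downbeat P8
bar 4: v0=C3 v1=E3 downbeat M3
bar 5: v0=D3 v1=A3 downbeat P5
bar 6: v0=E3 v1=F4 downbeat m2
bar 7: v0=D3 v1=B3 downbeat M6
bar 8: v0=F3 v1=D4 downbeat M6
bar 9: v0=G3 v1=G4 downbeat P8
  -> R1 @ bar 3 tick 0 v(0, 1): C3/C4 P8 -> B2/B3 P8 similar
  -> R4 @ bar 6 tick 0 v(0, 1): E3/F4 m2 untreated
  -> R7 @ bar 7 tick 2 v(1,): B3->F3 leap 6st
  -> R2 @ bar 9 tick 0 v(0, 1): F3/D4 M6 -> G3/G4 P8 similar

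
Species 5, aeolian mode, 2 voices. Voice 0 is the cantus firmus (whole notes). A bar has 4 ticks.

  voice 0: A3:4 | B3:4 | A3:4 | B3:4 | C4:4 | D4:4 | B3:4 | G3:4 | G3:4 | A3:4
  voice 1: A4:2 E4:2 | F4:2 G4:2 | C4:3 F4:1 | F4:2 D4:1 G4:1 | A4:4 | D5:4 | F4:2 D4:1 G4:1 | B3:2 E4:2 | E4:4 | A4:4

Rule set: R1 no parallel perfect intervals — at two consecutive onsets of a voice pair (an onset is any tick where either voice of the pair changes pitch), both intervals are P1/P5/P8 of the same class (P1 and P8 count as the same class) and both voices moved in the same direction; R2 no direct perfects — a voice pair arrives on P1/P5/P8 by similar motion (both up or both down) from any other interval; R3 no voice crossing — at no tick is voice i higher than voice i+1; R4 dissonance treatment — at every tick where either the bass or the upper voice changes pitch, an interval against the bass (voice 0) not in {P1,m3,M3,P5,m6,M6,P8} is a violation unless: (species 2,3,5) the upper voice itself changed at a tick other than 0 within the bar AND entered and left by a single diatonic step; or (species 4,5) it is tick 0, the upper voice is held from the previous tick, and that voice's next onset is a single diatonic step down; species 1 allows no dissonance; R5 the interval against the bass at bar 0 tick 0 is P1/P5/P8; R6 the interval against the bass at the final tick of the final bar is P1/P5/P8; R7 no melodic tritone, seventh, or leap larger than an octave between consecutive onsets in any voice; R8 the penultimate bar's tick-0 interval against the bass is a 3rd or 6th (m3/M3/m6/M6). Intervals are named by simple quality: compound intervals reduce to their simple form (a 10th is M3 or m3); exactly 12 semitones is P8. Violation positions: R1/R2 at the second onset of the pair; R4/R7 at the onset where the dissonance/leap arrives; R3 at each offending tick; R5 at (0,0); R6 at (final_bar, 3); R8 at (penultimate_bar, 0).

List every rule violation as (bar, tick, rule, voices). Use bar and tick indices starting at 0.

bar 0: v0=A3 v1=A4 downbeat P8
bar 1: v0=B3 v1=F4 downbeat TT
bar 2: v0=A3 v1=C4 downbeat m3
bar 3: v0=B3 v1=F4 downbeat TT
bar 4: v0=C4 v1=A4 downbeat M6
bar 5: v0=D4 v1=D5 downbeat P8
bar 6: v0=B3 v1=F4 downbeat TT
bar 7: v0=G3 v1=B3 downbeat M3
bar 8: v0=G3 v1=E4 downbeat M6
bar 9: v0=A3 v1=A4 downbeat P8
  -> R4 @ bar 1 tick 0 v(0, 1): B3/F4 TT untreated
  -> R4 @ bar 3 tick 0 v(0, 1): B3/F4 TT untreated
  -> R2 @ bar 5 tick 0 v(0, 1): C4/A4 M6 -> D4/D5 P8 similar
  -> R4 @ bar 6 tick 0 v(0, 1): B3/F4 TT untreated
  -> R2 @ bar 9 tick 0 v(0, 1): G3/E4 M6 -> A3/A4 P8 similar

(1, 0, R4, (0, 1))
(3, 0, R4, (0, 1))
(5, 0, R2, (0, 1))
(6, 0, R4, (0, 1))
(9, 0, R2, (0, 1))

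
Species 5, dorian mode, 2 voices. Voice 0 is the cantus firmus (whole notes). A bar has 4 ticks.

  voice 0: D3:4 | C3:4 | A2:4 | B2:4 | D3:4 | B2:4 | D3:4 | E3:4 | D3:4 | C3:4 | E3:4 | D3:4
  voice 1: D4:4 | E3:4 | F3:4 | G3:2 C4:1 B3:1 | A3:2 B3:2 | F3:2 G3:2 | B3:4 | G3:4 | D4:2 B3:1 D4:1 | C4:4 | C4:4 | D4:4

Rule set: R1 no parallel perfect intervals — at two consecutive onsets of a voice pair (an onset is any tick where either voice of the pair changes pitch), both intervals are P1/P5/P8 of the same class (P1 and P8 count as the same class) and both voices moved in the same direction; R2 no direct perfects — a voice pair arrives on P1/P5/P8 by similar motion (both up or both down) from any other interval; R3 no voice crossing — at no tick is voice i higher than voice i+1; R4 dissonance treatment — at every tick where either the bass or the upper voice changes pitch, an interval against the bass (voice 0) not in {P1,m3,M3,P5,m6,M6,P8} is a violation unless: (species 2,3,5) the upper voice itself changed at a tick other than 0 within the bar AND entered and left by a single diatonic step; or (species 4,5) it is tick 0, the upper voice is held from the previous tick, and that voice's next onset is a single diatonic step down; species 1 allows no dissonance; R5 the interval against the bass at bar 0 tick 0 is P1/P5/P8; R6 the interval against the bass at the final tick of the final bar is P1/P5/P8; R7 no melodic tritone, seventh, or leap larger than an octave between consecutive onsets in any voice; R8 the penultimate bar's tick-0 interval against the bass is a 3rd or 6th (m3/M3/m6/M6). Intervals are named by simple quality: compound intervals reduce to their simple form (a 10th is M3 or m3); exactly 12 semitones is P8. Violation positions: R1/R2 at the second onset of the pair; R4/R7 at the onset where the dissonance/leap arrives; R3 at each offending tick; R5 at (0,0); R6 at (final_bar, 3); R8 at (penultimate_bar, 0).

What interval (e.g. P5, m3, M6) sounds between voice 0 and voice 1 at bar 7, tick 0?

m3

voice 0=E3 voice 1=G3 -> m3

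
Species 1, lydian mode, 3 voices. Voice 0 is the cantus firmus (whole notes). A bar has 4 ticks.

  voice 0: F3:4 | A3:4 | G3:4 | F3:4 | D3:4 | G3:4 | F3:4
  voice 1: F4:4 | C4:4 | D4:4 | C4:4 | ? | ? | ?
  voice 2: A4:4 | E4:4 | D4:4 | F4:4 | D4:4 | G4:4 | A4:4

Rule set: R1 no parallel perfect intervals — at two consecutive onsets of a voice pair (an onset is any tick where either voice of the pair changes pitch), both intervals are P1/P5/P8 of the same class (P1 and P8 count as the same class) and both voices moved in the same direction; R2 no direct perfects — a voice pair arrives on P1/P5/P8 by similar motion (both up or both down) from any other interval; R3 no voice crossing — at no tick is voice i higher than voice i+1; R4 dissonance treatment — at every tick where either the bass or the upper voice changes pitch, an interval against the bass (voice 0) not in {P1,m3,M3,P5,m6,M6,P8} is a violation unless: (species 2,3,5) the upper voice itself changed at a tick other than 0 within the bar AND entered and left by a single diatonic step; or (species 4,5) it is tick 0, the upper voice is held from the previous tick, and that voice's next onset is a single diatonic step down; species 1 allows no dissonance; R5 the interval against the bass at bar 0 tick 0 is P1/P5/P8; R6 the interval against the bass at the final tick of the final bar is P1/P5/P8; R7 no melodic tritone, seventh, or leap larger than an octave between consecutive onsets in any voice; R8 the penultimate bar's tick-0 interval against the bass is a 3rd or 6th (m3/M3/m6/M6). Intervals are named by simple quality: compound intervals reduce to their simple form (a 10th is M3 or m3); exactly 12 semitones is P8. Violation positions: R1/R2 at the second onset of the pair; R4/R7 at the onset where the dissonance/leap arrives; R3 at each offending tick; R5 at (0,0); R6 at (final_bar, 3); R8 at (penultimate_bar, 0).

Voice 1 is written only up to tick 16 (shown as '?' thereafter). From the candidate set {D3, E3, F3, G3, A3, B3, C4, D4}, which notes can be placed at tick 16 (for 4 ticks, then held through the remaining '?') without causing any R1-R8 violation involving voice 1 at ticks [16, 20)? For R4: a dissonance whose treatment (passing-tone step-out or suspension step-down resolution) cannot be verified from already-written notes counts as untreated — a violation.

{B3, D4, F3}

D3: violates R2,R7
E3: violates R4
F3: legal
G3: violates R2,R4
A3: violates R1
B3: legal
C4: violates R4
D4: legal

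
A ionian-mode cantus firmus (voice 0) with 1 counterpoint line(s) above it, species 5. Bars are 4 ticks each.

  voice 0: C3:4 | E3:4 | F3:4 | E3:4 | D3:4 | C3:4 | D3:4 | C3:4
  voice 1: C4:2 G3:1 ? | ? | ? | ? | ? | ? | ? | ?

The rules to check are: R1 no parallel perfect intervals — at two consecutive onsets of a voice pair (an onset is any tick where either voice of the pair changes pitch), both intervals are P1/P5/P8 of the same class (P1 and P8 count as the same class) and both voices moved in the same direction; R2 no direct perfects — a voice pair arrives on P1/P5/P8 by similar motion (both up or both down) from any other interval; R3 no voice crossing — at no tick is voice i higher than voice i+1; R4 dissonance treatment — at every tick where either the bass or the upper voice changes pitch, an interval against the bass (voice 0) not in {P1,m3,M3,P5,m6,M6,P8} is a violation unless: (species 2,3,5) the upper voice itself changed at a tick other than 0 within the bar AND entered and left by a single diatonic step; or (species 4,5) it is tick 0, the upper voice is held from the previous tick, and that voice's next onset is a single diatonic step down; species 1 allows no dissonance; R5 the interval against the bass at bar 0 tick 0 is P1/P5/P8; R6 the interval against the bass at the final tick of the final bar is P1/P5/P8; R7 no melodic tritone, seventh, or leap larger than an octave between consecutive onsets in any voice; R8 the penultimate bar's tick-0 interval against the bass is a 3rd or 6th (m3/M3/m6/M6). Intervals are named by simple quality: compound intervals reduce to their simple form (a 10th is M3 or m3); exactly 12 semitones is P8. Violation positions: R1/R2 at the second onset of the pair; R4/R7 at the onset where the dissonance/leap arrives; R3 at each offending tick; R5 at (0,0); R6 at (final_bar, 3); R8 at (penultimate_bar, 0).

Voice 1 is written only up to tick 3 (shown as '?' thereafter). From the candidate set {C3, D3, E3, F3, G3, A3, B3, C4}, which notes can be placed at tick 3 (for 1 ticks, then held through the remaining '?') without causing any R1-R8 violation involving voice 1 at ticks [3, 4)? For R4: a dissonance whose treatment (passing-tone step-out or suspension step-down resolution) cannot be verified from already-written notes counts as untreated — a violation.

{A3, C3, C4, E3, G3}

C3: legal
D3: violates R4
E3: legal
F3: violates R4
G3: legal
A3: legal
B3: violates R4
C4: legal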